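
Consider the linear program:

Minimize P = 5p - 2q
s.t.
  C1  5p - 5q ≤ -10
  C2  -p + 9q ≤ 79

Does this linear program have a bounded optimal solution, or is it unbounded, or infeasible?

unbounded

From the feasible point (61/8, 77/8), moving in the direction (-5, -5) keeps every constraint satisfied while P decreases without bound.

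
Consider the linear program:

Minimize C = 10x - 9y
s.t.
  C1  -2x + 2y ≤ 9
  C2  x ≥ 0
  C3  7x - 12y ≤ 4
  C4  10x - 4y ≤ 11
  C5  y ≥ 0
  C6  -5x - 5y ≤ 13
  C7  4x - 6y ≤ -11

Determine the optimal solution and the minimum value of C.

Feasible corners and C = 10x - 9y:
  (0, 9/2) → C = -81/2
  (29/6, 28/3) → C = -107/3
  (0, 11/6) → C = -33/2
  (5/2, 7/2) → C = -13/2

x = 0, y = 9/2, minimum C = -81/2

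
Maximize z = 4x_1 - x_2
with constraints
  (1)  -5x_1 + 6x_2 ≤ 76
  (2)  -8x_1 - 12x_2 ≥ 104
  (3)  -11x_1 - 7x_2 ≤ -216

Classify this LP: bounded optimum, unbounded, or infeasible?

From the feasible point (830/19, -718/19), moving in the direction (12, -8) keeps every constraint satisfied while z increases without bound.

unbounded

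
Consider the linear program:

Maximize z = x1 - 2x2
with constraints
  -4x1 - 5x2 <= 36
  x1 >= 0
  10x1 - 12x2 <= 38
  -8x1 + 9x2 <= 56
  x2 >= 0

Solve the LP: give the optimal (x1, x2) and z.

x1 = 19/5, x2 = 0, maximum z = 19/5

Extreme points and z = x1 - 2x2:
  (0, 56/9) → z = -112/9
  (0, 0) → z = 0
  (19/5, 0) → z = 19/5
The feasible region is unbounded (it extends along (6, 5), (9, 8)), but z strictly decreases along every unbounded feasible direction, so there is no improving ray and the maximum is attained at a vertex.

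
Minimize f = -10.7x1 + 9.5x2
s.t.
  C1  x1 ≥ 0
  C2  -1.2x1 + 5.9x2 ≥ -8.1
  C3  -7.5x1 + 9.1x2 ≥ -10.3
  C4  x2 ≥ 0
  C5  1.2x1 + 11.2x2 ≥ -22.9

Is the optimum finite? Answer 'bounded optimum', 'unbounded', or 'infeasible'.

From the feasible point (0, 0), moving in the direction (9.1, 7.5) keeps every constraint satisfied while f decreases without bound.

unbounded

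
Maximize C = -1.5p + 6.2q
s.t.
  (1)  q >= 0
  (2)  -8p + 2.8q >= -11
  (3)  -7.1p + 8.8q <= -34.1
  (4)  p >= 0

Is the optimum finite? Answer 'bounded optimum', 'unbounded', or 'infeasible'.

The boundaries q = 0 and -8p + 2.8q = -11 meet at (1.375, 0), but that point violates -7.1p + 8.8q ≤ -34.1. Every candidate vertex is excluded by some other constraint, so the feasible region is empty.

infeasible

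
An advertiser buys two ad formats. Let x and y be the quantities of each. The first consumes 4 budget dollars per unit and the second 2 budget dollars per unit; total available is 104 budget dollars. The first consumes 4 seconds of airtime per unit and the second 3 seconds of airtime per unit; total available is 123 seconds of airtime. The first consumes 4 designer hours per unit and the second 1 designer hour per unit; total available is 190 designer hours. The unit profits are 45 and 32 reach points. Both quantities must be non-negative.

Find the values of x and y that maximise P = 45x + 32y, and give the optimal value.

Extreme points and P = 45x + 32y:
  (0, 0) → P = 0
  (0, 41) → P = 1312
  (26, 0) → P = 1170
  (33/2, 19) → P = 2701/2

x = 33/2, y = 19, maximum P = 2701/2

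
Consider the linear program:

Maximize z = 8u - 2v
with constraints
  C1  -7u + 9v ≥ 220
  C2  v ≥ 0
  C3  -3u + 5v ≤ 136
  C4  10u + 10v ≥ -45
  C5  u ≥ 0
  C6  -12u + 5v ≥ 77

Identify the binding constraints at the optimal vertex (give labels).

Feasible corners and z = 8u - 2v:
  (0, 220/9) → z = -440/9
  (407/73, 2101/73) → z = -946/73
  (0, 136/5) → z = -272/5
  (59/9, 467/15) → z = -442/45

The maximum is at (59/9, 467/15). Substituting into each constraint, equality holds for C3 and C6; the remaining constraints have slack.

C3 and C6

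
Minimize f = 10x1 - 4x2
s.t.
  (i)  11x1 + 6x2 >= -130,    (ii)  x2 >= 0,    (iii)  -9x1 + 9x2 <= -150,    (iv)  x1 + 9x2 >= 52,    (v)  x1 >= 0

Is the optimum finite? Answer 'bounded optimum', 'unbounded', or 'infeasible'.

bounded optimum

Extreme points and f = 10x1 - 4x2:
  (52, 0) → f = 520
  (101/5, 53/15) → f = 2818/15
The feasible region has finitely many vertices and no improving ray; the minimum is 2818/15 at (101/5, 53/15).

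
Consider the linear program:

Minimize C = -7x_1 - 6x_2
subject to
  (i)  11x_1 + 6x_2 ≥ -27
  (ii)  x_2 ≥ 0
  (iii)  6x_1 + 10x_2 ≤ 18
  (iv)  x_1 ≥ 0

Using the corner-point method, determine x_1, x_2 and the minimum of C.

x_1 = 3, x_2 = 0, minimum C = -21

Vertices and C = -7x_1 - 6x_2:
  (3, 0) → C = -21
  (0, 0) → C = 0
  (0, 9/5) → C = -54/5

The optimum lies where x_2 = 0 and 6x_1 + 10x_2 = 18.
Solving simultaneously gives x_1 = 3, x_2 = 0.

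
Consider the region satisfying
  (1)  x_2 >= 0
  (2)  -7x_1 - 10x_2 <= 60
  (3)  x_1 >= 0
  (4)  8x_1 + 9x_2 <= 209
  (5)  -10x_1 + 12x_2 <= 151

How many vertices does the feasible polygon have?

4

Of the 10 pairwise boundary intersections, those satisfying every inequality are:
  (0, 0)
  (209/8, 0)
  (0, 151/12)
  (383/62, 1649/93)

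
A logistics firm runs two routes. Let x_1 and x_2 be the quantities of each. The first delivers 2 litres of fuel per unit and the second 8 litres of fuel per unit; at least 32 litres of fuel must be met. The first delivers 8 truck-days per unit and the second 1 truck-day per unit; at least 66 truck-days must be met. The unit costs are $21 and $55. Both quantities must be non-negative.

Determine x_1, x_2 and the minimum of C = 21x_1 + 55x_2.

x_1 = 8, x_2 = 2, minimum C = 278

Vertices and C = 21x_1 + 55x_2:
  (0, 66) → C = 3630
  (16, 0) → C = 336
  (8, 2) → C = 278
The feasible region is unbounded (it extends along (0, 1), (1, 0)), but C strictly increases along every unbounded feasible direction, so there is no improving ray and the minimum is attained at a vertex.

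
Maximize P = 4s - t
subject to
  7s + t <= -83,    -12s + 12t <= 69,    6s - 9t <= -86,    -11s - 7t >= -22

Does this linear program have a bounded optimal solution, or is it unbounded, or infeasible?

The boundaries 7s + t = -83 and -12s + 12t = 69 meet at (-355/32, -171/32), but that point violates 6s - 9t ≤ -86. Every candidate vertex is excluded by some other constraint, so the feasible region is empty.

infeasible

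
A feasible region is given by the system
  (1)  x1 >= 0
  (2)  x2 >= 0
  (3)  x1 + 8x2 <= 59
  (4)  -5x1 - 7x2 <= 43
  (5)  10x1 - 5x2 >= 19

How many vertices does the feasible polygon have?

Of the 10 pairwise boundary intersections, those satisfying every inequality are:
  (59, 0)
  (19/10, 0)
  (447/85, 571/85)

3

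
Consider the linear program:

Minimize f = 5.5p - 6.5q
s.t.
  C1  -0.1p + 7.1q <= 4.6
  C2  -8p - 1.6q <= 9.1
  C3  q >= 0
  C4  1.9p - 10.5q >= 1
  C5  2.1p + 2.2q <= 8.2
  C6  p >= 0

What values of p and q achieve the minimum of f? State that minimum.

p = 10/19, q = 0, minimum f = 55/19

Extreme points and f = 5.5p - 6.5q:
  (10/19, 0) → f = 55/19
  (82/21, 0) → f = 451/21
  (8830/2623, 1348/2623) → f = 39803/2623

At the optimal vertex, q = 0 and 1.9p - 10.5q = 1.
Solving simultaneously gives p = 10/19, q = 0.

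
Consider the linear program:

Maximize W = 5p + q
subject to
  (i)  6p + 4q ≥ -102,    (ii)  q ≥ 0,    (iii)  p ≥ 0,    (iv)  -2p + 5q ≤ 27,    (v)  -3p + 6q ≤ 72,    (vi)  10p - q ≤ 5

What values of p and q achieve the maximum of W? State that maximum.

p = 13/12, q = 35/6, maximum W = 45/4

Feasible corners and W = 5p + q:
  (0, 0) → W = 0
  (1/2, 0) → W = 5/2
  (0, 27/5) → W = 27/5
  (13/12, 35/6) → W = 45/4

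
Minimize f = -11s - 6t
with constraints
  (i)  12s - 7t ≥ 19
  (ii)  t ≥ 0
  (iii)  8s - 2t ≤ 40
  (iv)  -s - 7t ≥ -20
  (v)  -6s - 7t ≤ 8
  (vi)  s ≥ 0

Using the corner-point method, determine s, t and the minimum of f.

s = 160/29, t = 60/29, minimum f = -2120/29

Vertices and f = -11s - 6t:
  (19/12, 0) → f = -209/12
  (3, 17/7) → f = -333/7
  (5, 0) → f = -55
  (160/29, 60/29) → f = -2120/29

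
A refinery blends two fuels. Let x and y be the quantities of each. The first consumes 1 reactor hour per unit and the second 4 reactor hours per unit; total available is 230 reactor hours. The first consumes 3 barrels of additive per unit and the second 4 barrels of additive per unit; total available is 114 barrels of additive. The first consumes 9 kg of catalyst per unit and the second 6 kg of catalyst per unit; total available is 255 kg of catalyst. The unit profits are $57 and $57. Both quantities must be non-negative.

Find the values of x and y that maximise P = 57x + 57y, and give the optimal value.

x = 56/3, y = 29/2, maximum P = 3781/2

Vertices and P = 57x + 57y:
  (0, 0) → P = 0
  (0, 57/2) → P = 3249/2
  (85/3, 0) → P = 1615
  (56/3, 29/2) → P = 3781/2

The binding constraints are 3x + 4y = 114 and 9x + 6y = 255.
Solving simultaneously gives x = 56/3, y = 29/2.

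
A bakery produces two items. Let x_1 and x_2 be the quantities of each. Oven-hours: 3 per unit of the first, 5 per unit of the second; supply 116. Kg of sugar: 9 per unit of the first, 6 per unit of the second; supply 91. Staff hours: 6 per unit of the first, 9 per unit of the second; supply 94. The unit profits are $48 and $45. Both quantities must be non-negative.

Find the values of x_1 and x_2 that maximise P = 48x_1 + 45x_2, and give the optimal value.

x_1 = 17/3, x_2 = 20/3, maximum P = 572

Extreme points and P = 48x_1 + 45x_2:
  (0, 0) → P = 0
  (0, 94/9) → P = 470
  (91/9, 0) → P = 1456/3
  (17/3, 20/3) → P = 572

The optimum lies where 9x_1 + 6x_2 = 91 and 6x_1 + 9x_2 = 94.
Solving simultaneously gives x_1 = 17/3, x_2 = 20/3.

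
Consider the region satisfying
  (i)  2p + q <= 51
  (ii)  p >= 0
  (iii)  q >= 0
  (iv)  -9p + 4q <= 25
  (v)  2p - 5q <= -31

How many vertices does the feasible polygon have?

4

The feasible vertices (each the meet of two boundaries and inside every other half-plane) are:
  (179/17, 509/17)
  (56/3, 41/3)
  (0, 25/4)
  (0, 31/5)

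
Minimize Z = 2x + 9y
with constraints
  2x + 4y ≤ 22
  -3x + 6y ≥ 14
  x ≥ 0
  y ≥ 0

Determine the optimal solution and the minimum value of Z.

x = 0, y = 7/3, minimum Z = 21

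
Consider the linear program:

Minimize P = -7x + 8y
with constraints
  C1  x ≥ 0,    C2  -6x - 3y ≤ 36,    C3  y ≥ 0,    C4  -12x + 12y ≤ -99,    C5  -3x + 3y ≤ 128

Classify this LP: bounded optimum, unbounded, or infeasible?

unbounded

From the feasible point (33/4, 0), moving in the direction (1, 0) keeps every constraint satisfied while P decreases without bound.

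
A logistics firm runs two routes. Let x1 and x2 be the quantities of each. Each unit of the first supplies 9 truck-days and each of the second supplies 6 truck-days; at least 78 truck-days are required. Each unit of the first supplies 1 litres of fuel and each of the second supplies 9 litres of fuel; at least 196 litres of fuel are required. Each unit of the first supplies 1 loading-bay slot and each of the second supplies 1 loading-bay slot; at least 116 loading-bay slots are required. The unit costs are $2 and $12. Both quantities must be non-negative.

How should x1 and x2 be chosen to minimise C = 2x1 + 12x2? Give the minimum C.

Feasible corners and C = 2x1 + 12x2:
  (0, 116) → C = 1392
  (196, 0) → C = 392
  (106, 10) → C = 332
The feasible region is unbounded (it extends along (0, 1), (1, 0)), but C strictly increases along every unbounded feasible direction, so there is no improving ray and the minimum is attained at a vertex.

At the optimal vertex, x1 + 9x2 = 196 and x1 + x2 = 116.
Solving simultaneously gives x1 = 106, x2 = 10.

x1 = 106, x2 = 10, minimum C = 332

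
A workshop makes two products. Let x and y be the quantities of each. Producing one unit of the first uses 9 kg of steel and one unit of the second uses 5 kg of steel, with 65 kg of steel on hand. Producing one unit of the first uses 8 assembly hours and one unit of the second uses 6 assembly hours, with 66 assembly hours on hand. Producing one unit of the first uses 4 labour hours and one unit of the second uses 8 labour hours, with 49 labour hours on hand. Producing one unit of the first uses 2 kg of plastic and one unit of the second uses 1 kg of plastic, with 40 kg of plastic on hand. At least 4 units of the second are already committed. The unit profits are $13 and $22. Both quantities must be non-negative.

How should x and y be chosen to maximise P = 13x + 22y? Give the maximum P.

Extreme points and P = 13x + 22y:
  (0, 49/8) → P = 539/4
  (0, 4) → P = 88
  (17/4, 4) → P = 573/4

The binding constraints are 4x + 8y = 49 and y = 4.
Solving simultaneously gives x = 17/4, y = 4.

x = 17/4, y = 4, maximum P = 573/4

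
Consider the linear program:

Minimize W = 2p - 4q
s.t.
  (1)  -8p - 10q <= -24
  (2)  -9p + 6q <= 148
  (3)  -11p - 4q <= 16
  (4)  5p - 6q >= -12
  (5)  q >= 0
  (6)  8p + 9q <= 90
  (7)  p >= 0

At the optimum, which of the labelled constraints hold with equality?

Corner points and W = 2p - 4q:
  (12/49, 108/49) → W = -408/49
  (3, 0) → W = 6
  (144/31, 182/31) → W = -440/31
  (45/4, 0) → W = 45/2

The minimum is at (144/31, 182/31). Substituting into each constraint, equality holds for (4) and (6); the remaining constraints have slack.

(4) and (6)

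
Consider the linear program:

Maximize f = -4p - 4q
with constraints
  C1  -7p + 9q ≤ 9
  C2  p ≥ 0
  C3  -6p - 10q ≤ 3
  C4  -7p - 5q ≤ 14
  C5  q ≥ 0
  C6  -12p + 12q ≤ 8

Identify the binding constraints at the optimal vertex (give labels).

Extreme points and f = -4p - 4q:
  (3/2, 13/6) → f = -44/3
  (0, 0) → f = 0
  (0, 2/3) → f = -8/3
The feasible region is unbounded (it extends along (1, 0), (9, 7)), but f strictly decreases along every unbounded feasible direction, so there is no improving ray and the maximum is attained at a vertex.

The maximum is at (0, 0). Substituting into each constraint, equality holds for C2 and C5; the remaining constraints have slack.

C2 and C5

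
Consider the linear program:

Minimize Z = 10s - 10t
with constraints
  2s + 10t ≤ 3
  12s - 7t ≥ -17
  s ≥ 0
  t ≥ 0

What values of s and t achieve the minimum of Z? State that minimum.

Extreme points and Z = 10s - 10t:
  (0, 3/10) → Z = -3
  (3/2, 0) → Z = 15
  (0, 0) → Z = 0

At the optimal vertex, 2s + 10t = 3 and s = 0.
Solving simultaneously gives s = 0, t = 3/10.

s = 0, t = 3/10, minimum Z = -3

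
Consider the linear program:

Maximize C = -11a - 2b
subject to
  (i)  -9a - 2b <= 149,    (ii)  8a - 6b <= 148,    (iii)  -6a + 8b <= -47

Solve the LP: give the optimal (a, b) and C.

a = -183/14, b = -439/28, maximum C = 1226/7

Corner points and C = -11a - 2b:
  (-299/35, -1262/35) → C = 5813/35
  (-183/14, -439/28) → C = 1226/7
  (451/14, 128/7) → C = -5473/14

The optimum lies where -9a - 2b = 149 and -6a + 8b = -47.
Solving simultaneously gives a = -183/14, b = -439/28.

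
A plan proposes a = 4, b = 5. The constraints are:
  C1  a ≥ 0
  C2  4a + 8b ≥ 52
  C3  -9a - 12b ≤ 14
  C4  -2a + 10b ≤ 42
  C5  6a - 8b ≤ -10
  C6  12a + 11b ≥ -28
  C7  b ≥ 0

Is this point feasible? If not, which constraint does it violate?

C1: 4 ≥ 0 ✓
C2: 56 ≥ 52 ✓
C3: -96 ≤ 14 ✓
C4: 42 ≤ 42 ✓
C5: -16 ≤ -10 ✓
C6: 103 ≥ -28 ✓
C7: 5 ≥ 0 ✓

feasible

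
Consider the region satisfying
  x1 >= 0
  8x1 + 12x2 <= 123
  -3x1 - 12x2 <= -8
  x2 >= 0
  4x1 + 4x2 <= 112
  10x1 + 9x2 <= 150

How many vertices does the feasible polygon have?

The feasible vertices (each the meet of two boundaries and inside every other half-plane) are:
  (0, 41/4)
  (0, 2/3)
  (231/16, 5/8)
  (8/3, 0)
  (15, 0)

5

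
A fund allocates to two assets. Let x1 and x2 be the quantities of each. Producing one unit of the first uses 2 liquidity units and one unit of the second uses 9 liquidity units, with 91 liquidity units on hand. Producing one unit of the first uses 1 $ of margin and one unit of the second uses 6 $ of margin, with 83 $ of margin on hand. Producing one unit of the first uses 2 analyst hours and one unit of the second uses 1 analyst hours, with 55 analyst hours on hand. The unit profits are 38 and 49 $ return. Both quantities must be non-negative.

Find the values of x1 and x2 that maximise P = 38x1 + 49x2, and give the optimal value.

Corner points and P = 38x1 + 49x2:
  (0, 0) → P = 0
  (0, 91/9) → P = 4459/9
  (55/2, 0) → P = 1045
  (101/4, 9/2) → P = 1180

The binding constraints are 2x1 + 9x2 = 91 and 2x1 + x2 = 55.
Solving simultaneously gives x1 = 101/4, x2 = 9/2.

x1 = 101/4, x2 = 9/2, maximum P = 1180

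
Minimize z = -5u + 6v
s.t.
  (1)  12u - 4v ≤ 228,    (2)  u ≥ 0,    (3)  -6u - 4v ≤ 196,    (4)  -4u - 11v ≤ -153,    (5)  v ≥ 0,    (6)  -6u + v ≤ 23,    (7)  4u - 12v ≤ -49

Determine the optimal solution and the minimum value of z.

Feasible corners and z = -5u + 6v:
  (733/32, 375/32) → z = -1415/32
  (0, 153/11) → z = 918/11
  (0, 23) → z = 138
  (1297/92, 202/23) → z = -1637/92
The feasible region is unbounded (it extends along (1, 3), (1, 6)), but z strictly increases along every unbounded feasible direction, so there is no improving ray and the minimum is attained at a vertex.

The optimum lies where 12u - 4v = 228 and 4u - 12v = -49.
Solving simultaneously gives u = 733/32, v = 375/32.

u = 733/32, v = 375/32, minimum z = -1415/32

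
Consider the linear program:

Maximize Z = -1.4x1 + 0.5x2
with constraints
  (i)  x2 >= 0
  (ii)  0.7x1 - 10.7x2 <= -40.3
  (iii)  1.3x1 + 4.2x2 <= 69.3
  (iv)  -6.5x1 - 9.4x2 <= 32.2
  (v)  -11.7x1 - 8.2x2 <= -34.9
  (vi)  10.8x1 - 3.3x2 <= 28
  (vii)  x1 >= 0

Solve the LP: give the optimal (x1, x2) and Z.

x1 = 0, x2 = 16.5, maximum Z = 8.25

Corner points and Z = -1.4x1 + 0.5x2:
  (4297/13093, 49594/13093) → Z = 93906/65465
  (43259/11325, 45484/11325) → Z = -189103/56625
  (11543/1655, 71204/4965) → Z = -64393/24825
  (0, 33/2) → Z = 33/4
  (0, 349/82) → Z = 349/164

At the optimal vertex, 1.3x1 + 4.2x2 = 69.3 and x1 = 0.
Solving simultaneously gives x1 = 0, x2 = 33/2.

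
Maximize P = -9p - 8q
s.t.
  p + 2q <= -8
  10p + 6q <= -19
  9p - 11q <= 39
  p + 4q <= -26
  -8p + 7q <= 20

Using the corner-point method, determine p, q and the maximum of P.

p = -493/25, q = -492/25, maximum P = 8373/25

Extreme points and P = -9p - 8q:
  (-130/47, -273/47) → P = 3354/47
  (-493/25, -492/25) → P = 8373/25
  (-262/39, -188/39) → P = 3862/39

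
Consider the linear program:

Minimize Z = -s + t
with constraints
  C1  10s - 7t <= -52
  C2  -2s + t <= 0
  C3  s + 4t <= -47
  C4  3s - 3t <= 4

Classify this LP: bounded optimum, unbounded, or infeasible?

infeasible

The boundaries 10s - 7t = -52 and -2s + t = 0 meet at (13, 26), but that point violates s + 4t ≤ -47. Every candidate vertex is excluded by some other constraint, so the feasible region is empty.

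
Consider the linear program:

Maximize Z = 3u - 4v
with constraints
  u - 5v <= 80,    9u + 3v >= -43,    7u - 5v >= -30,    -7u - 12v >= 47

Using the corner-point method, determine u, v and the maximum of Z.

The binding constraints are u - 5v = 80 and -7u - 12v = 47.
Solving simultaneously gives u = 725/47, v = -607/47.

u = 725/47, v = -607/47, maximum Z = 4603/47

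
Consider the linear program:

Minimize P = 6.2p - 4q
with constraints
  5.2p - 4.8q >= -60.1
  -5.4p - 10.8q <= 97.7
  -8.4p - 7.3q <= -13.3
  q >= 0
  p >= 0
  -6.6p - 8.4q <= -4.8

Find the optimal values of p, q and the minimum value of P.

Corner points and P = 6.2p - 4q:
  (0, 601/48) → P = -601/12
  (19/12, 0) → P = 589/60
  (0, 133/73) → P = -532/73
The feasible region is unbounded (it extends along (12, 13), (1, 0)), but P strictly increases along every unbounded feasible direction, so there is no improving ray and the minimum is attained at a vertex.

At the optimal vertex, 5.2p - 4.8q = -60.1 and p = 0.
Solving simultaneously gives p = 0, q = 601/48.

p = 0, q = 601/48, minimum P = -601/12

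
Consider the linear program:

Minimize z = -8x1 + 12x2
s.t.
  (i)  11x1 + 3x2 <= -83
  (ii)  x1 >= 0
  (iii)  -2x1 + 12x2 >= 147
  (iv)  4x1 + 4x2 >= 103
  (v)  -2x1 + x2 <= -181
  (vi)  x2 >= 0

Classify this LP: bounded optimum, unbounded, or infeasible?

The boundaries -2x1 + 12x2 = 147 and -2x1 + x2 = -181 meet at (2319/22, 328/11), but that point violates 11x1 + 3x2 ≤ -83. Every candidate vertex is excluded by some other constraint, so the feasible region is empty.

infeasible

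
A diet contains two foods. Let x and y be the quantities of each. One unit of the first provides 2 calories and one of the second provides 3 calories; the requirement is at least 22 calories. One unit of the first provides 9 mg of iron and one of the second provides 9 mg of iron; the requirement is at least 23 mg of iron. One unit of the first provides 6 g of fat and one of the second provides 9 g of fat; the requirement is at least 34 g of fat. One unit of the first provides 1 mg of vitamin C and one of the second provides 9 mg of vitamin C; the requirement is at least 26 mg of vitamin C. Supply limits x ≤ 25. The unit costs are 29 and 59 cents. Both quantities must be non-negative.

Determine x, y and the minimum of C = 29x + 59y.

x = 8, y = 2, minimum C = 350

Vertices and C = 29x + 59y:
  (0, 22/3) → C = 1298/3
  (8, 2) → C = 350
  (25, 1/9) → C = 6584/9
The feasible region is unbounded (it extends along (0, 1)), but C strictly increases along every unbounded feasible direction, so there is no improving ray and the minimum is attained at a vertex.

The binding constraints are 2x + 3y = 22 and x + 9y = 26.
Solving simultaneously gives x = 8, y = 2.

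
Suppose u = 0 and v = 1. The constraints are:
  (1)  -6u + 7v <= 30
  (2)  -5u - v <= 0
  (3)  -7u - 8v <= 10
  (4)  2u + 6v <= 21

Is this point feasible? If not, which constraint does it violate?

(1): 7 ≤ 30 ✓
(2): -1 ≤ 0 ✓
(3): -8 ≤ 10 ✓
(4): 6 ≤ 21 ✓

feasible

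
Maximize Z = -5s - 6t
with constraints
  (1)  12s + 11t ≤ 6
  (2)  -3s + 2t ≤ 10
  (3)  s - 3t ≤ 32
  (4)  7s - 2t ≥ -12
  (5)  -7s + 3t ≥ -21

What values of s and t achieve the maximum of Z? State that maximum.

s = -100/19, t = -236/19, maximum Z = 1916/19

Extreme points and Z = -5s - 6t:
  (-120/101, 186/101) → Z = -516/101
  (249/113, -210/113) → Z = 15/113
  (-100/19, -236/19) → Z = 1916/19
  (-11/6, -203/18) → Z = 461/6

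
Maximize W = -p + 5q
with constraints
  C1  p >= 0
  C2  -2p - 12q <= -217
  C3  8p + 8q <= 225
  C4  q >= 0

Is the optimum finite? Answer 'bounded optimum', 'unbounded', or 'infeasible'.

Vertices and W = -p + 5q:
  (0, 217/12) → W = 1085/12
  (0, 225/8) → W = 1125/8
  (241/20, 643/40) → W = 2733/40
The feasible region has finitely many vertices and no improving ray; the maximum is 1125/8 at (0, 225/8).

bounded optimum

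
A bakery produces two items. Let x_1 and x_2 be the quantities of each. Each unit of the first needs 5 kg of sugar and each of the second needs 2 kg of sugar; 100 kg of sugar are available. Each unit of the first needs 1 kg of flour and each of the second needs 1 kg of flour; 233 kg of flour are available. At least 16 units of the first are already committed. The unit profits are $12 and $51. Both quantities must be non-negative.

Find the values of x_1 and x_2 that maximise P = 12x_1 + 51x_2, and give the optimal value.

x_1 = 16, x_2 = 10, maximum P = 702

Corner points and P = 12x_1 + 51x_2:
  (20, 0) → P = 240
  (16, 0) → P = 192
  (16, 10) → P = 702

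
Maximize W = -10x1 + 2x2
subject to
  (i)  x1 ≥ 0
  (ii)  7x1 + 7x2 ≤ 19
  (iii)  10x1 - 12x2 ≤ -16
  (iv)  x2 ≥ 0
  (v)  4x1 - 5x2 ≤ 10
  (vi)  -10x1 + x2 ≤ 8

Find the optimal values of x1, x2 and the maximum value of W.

Extreme points and W = -10x1 + 2x2:
  (0, 19/7) → W = 38/7
  (0, 4/3) → W = 8/3
  (58/77, 151/77) → W = -278/77

x1 = 0, x2 = 19/7, maximum W = 38/7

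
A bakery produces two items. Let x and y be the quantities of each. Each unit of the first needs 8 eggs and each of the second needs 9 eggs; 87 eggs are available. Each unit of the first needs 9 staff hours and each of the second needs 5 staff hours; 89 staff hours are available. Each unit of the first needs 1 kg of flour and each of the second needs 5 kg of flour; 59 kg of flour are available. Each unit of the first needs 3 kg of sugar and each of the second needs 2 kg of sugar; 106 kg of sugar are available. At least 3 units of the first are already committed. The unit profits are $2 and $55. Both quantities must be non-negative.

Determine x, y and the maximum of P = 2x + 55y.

Corner points and P = 2x + 55y:
  (89/9, 0) → P = 178/9
  (3, 0) → P = 6
  (366/41, 71/41) → P = 4637/41
  (3, 7) → P = 391

x = 3, y = 7, maximum P = 391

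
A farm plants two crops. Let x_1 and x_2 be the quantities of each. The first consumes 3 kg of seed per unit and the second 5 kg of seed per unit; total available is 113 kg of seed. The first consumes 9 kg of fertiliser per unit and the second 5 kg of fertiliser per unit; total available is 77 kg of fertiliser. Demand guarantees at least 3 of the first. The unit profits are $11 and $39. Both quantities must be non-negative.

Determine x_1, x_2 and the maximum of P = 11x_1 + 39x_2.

Corner points and P = 11x_1 + 39x_2:
  (77/9, 0) → P = 847/9
  (3, 0) → P = 33
  (3, 10) → P = 423

x_1 = 3, x_2 = 10, maximum P = 423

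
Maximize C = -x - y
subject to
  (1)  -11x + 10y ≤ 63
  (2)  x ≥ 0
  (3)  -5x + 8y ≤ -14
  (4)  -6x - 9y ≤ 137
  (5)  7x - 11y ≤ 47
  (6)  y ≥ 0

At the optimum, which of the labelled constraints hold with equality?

(3) and (6)

Corner points and C = -x - y:
  (222, 137) → C = -359
  (14/5, 0) → C = -14/5
  (47/7, 0) → C = -47/7

The maximum is at (14/5, 0). Substituting into each constraint, equality holds for (3) and (6); the remaining constraints have slack.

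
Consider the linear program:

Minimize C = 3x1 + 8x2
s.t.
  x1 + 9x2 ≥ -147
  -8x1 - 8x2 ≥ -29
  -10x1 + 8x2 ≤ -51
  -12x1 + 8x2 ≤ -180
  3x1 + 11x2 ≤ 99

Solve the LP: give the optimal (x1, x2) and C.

Extreme points and C = 3x1 + 8x2:
  (1437/64, -1205/64) → C = -5329/64
  (111/29, -486/29) → C = -3555/29
  (209/20, -273/40) → C = -93/4

The optimum lies where x1 + 9x2 = -147 and -12x1 + 8x2 = -180.
Solving simultaneously gives x1 = 111/29, x2 = -486/29.

x1 = 111/29, x2 = -486/29, minimum C = -3555/29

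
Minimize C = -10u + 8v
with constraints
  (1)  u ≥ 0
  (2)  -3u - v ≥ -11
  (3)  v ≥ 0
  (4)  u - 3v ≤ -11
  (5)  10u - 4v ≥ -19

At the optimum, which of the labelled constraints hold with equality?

(2) and (4)

Vertices and C = -10u + 8v:
  (0, 11/3) → C = 88/3
  (0, 19/4) → C = 38
  (11/5, 22/5) → C = 66/5
  (25/22, 167/22) → C = 543/11

The minimum is at (11/5, 22/5). Substituting into each constraint, equality holds for (2) and (4); the remaining constraints have slack.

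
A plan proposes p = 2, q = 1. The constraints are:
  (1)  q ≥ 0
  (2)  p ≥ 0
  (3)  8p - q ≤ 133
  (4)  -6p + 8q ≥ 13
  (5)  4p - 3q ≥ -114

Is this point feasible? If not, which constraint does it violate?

Constraint (4): -6p + 8q = -4, which is not ≥ 13. All other constraints are satisfied.

not feasible — violates (4)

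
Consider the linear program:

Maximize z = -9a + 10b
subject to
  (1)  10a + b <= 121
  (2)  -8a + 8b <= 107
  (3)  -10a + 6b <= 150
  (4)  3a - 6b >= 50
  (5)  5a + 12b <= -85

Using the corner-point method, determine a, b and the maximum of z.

a = -200/7, b = -475/21, maximum z = 650/21

Corner points and z = -9a + 10b:
  (1537/115, -291/23) → z = -28383/115
  (-200/7, -475/21) → z = 650/21
  (15/11, -505/66) → z = -2930/33
The feasible region is unbounded (it extends along (-3, -5), (1, -10)), but z strictly decreases along every unbounded feasible direction, so there is no improving ray and the maximum is attained at a vertex.

The binding constraints are -10a + 6b = 150 and 3a - 6b = 50.
Solving simultaneously gives a = -200/7, b = -475/21.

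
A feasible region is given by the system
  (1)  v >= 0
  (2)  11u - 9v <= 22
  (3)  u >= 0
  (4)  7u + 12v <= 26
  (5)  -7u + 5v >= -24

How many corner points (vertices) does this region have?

The feasible vertices (each the meet of two boundaries and inside every other half-plane) are:
  (2, 0)
  (0, 0)
  (166/65, 44/65)
  (0, 13/6)

4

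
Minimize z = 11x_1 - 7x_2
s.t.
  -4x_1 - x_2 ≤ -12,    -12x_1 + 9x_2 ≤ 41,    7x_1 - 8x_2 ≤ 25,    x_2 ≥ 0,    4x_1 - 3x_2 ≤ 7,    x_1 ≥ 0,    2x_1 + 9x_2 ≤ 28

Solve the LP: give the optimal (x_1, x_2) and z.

x_1 = 40/17, x_2 = 44/17, minimum z = 132/17

Corner points and z = 11x_1 - 7x_2:
  (43/16, 5/4) → z = 333/16
  (40/17, 44/17) → z = 132/17
  (7/2, 7/3) → z = 133/6

The binding constraints are -4x_1 - x_2 = -12 and 2x_1 + 9x_2 = 28.
Solving simultaneously gives x_1 = 40/17, x_2 = 44/17.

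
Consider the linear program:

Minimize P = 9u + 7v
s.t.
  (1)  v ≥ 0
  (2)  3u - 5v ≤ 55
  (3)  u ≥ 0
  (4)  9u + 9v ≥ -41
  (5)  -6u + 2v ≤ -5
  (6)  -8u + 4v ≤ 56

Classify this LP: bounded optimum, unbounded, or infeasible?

bounded optimum

Corner points and P = 9u + 7v:
  (55/3, 0) → P = 165
  (5/6, 0) → P = 15/2
  (33/2, 47) → P = 955/2
The feasible region has finitely many vertices and no improving ray; the minimum is 15/2 at (5/6, 0).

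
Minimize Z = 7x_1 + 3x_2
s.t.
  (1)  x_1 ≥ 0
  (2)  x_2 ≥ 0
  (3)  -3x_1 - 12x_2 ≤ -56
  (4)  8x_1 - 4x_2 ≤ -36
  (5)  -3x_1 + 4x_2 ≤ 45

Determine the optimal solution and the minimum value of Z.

Corner points and Z = 7x_1 + 3x_2:
  (0, 9) → Z = 27
  (0, 45/4) → Z = 135/4
  (9/5, 63/5) → Z = 252/5

x_1 = 0, x_2 = 9, minimum Z = 27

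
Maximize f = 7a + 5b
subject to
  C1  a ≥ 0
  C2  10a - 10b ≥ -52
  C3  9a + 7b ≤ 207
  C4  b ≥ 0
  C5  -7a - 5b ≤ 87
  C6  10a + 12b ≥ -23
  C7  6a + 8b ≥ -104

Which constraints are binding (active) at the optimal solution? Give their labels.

Feasible corners and f = 7a + 5b:
  (0, 26/5) → f = 26
  (0, 0) → f = 0
  (853/80, 1269/80) → f = 3079/20
  (23, 0) → f = 161

The maximum is at (23, 0). Substituting into each constraint, equality holds for C3 and C4; the remaining constraints have slack.

C3 and C4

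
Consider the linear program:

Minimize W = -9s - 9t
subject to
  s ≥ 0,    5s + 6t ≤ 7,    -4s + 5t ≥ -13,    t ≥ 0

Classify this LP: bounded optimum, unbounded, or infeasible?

bounded optimum

Corner points and W = -9s - 9t:
  (0, 7/6) → W = -21/2
  (0, 0) → W = 0
  (7/5, 0) → W = -63/5
The feasible region has finitely many vertices and no improving ray; the minimum is -63/5 at (7/5, 0).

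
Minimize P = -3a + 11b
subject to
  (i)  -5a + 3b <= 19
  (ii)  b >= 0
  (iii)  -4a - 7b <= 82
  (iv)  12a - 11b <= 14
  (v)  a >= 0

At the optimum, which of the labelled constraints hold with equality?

(ii) and (iv)

Corner points and P = -3a + 11b:
  (0, 19/3) → P = 209/3
  (7/6, 0) → P = -7/2
  (0, 0) → P = 0
The feasible region is unbounded (it extends along (11, 12), (3, 5)), but P strictly increases along every unbounded feasible direction, so there is no improving ray and the minimum is attained at a vertex.

The minimum is at (7/6, 0). Substituting into each constraint, equality holds for (ii) and (iv); the remaining constraints have slack.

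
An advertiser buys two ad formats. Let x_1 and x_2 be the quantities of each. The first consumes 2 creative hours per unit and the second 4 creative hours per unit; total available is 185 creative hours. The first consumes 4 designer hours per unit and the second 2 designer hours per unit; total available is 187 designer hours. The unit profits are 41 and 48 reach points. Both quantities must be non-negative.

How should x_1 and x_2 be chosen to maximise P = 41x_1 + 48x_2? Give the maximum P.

Vertices and P = 41x_1 + 48x_2:
  (0, 0) → P = 0
  (0, 185/4) → P = 2220
  (187/4, 0) → P = 7667/4
  (63/2, 61/2) → P = 5511/2

x_1 = 63/2, x_2 = 61/2, maximum P = 5511/2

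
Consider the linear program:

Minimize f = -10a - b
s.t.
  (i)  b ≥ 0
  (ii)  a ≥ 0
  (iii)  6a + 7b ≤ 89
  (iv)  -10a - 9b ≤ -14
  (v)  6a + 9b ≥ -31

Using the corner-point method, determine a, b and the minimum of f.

a = 89/6, b = 0, minimum f = -445/3

Corner points and f = -10a - b:
  (89/6, 0) → f = -445/3
  (7/5, 0) → f = -14
  (0, 89/7) → f = -89/7
  (0, 14/9) → f = -14/9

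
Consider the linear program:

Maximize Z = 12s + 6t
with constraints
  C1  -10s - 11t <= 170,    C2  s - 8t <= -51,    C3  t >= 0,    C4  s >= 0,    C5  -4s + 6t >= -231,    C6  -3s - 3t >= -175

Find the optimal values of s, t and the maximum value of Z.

s = 1247/27, t = 328/27, maximum Z = 5644/9

Vertices and Z = 12s + 6t:
  (0, 51/8) → Z = 153/4
  (1247/27, 328/27) → Z = 5644/9
  (0, 175/3) → Z = 350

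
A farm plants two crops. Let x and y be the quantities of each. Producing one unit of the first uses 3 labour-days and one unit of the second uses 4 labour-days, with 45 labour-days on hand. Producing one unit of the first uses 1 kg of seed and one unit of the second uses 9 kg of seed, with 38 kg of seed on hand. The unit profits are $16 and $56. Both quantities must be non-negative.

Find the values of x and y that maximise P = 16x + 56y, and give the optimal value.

x = 11, y = 3, maximum P = 344

Extreme points and P = 16x + 56y:
  (0, 0) → P = 0
  (0, 38/9) → P = 2128/9
  (15, 0) → P = 240
  (11, 3) → P = 344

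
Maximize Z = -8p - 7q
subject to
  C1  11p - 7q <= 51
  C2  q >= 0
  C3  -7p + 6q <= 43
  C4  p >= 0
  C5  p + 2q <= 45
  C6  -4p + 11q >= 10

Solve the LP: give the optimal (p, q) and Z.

p = 0, q = 10/11, maximum Z = -70/11

Feasible corners and Z = -8p - 7q:
  (417/29, 444/29) → Z = -6444/29
  (631/93, 314/93) → Z = -7246/93
  (0, 43/6) → Z = -301/6
  (46/5, 179/10) → Z = -1989/10
  (0, 10/11) → Z = -70/11

The optimum lies where p = 0 and -4p + 11q = 10.
Solving simultaneously gives p = 0, q = 10/11.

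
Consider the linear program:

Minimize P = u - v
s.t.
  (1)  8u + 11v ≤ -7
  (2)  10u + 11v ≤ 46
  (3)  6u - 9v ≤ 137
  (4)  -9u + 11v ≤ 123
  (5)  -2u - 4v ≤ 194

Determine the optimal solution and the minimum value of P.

Vertices and P = u - v:
  (722/69, -569/69) → P = 1291/69
  (-130/17, 921/187) → P = -2351/187
  (-599/21, -719/21) → P = 40/7
  (-1313/29, -750/29) → P = -563/29

u = -1313/29, v = -750/29, minimum P = -563/29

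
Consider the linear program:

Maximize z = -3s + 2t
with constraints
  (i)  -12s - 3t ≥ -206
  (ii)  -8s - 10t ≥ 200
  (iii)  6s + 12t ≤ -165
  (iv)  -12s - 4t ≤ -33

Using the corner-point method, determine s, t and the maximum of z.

s = 565/44, t = -333/11, maximum z = -4359/44

Corner points and z = -3s + 2t:
  (665/24, -253/6) → z = -4019/24
  (725/12, -173) → z = -2109/4
  (565/44, -333/11) → z = -4359/44

The optimum lies where -8s - 10t = 200 and -12s - 4t = -33.
Solving simultaneously gives s = 565/44, t = -333/11.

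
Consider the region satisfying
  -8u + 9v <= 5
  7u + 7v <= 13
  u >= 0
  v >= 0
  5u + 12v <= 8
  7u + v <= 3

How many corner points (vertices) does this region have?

Intersecting each pair of boundary lines and keeping only the points that satisfy every inequality leaves:
  (0, 5/9)
  (4/47, 89/141)
  (0, 0)
  (3/7, 0)
  (28/79, 41/79)

5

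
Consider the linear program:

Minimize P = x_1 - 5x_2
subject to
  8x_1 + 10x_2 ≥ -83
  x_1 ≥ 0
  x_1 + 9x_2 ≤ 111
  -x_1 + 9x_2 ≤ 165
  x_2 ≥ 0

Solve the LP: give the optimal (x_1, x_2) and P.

x_1 = 0, x_2 = 37/3, minimum P = -185/3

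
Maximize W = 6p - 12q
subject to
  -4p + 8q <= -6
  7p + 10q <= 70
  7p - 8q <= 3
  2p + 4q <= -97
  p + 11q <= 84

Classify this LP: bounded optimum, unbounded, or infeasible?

From the feasible point (-47/2, -25/2), moving in the direction (-8, -7) keeps every constraint satisfied while W increases without bound.

unbounded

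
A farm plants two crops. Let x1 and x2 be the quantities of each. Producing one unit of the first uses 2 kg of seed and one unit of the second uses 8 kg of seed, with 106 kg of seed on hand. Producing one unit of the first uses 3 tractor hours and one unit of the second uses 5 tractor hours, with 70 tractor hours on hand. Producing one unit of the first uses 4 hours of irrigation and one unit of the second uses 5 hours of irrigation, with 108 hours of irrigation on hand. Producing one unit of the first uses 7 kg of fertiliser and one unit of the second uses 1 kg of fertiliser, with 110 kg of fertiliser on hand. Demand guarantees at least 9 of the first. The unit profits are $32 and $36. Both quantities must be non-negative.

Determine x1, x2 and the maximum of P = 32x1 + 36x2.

x1 = 15, x2 = 5, maximum P = 660

Extreme points and P = 32x1 + 36x2:
  (110/7, 0) → P = 3520/7
  (9, 0) → P = 288
  (15, 5) → P = 660
  (9, 43/5) → P = 2988/5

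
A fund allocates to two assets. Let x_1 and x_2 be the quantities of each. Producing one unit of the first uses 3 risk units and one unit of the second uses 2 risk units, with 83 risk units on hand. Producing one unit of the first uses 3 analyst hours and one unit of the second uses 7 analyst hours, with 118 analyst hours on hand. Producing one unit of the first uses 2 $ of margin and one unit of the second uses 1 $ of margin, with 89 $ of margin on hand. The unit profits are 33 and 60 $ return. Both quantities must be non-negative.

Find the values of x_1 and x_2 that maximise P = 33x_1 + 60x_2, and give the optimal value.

Corner points and P = 33x_1 + 60x_2:
  (0, 0) → P = 0
  (0, 118/7) → P = 7080/7
  (83/3, 0) → P = 913
  (23, 7) → P = 1179

x_1 = 23, x_2 = 7, maximum P = 1179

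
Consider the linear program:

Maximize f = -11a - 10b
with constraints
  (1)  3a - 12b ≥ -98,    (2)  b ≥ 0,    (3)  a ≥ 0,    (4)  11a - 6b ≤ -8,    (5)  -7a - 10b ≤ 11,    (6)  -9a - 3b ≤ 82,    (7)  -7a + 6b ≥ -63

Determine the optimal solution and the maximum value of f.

Vertices and f = -11a - 10b:
  (0, 49/6) → f = -245/3
  (82/19, 527/57) → f = -7976/57
  (0, 4/3) → f = -40/3

a = 0, b = 4/3, maximum f = -40/3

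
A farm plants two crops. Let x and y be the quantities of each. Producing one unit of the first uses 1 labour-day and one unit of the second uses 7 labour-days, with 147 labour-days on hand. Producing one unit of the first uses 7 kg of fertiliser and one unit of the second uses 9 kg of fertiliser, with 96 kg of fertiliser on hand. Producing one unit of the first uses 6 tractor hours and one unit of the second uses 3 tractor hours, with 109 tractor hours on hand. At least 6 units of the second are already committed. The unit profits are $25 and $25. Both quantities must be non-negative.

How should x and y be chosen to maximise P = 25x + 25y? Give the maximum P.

x = 6, y = 6, maximum P = 300

Vertices and P = 25x + 25y:
  (0, 32/3) → P = 800/3
  (0, 6) → P = 150
  (6, 6) → P = 300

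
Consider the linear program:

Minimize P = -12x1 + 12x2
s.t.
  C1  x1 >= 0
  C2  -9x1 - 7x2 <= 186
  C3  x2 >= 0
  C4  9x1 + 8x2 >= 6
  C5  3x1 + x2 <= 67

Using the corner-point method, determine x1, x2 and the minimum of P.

x1 = 67/3, x2 = 0, minimum P = -268

Extreme points and P = -12x1 + 12x2:
  (0, 3/4) → P = 9
  (0, 67) → P = 804
  (2/3, 0) → P = -8
  (67/3, 0) → P = -268

At the optimal vertex, x2 = 0 and 3x1 + x2 = 67.
Solving simultaneously gives x1 = 67/3, x2 = 0.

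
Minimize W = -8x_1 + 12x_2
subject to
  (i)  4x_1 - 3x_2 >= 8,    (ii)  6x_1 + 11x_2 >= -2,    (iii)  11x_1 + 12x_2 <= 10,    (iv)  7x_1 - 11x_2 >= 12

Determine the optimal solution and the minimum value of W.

x_1 = 134/49, x_2 = -82/49, minimum W = -2056/49

Extreme points and W = -8x_1 + 12x_2:
  (41/31, -28/31) → W = -664/31
  (14/9, -16/27) → W = -176/9
  (134/49, -82/49) → W = -2056/49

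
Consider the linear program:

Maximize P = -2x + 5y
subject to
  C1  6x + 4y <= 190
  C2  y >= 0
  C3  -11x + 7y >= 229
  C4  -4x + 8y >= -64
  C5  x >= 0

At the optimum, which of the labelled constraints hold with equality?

C1 and C5

Extreme points and P = -2x + 5y:
  (207/43, 1732/43) → P = 8246/43
  (0, 95/2) → P = 475/2
  (0, 229/7) → P = 1145/7

The maximum is at (0, 95/2). Substituting into each constraint, equality holds for C1 and C5; the remaining constraints have slack.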